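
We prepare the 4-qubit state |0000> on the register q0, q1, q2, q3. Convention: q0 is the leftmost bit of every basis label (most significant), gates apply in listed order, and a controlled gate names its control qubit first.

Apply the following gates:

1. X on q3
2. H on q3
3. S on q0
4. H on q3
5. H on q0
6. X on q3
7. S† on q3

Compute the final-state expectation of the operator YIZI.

In the final state, YIZI has expectation 0.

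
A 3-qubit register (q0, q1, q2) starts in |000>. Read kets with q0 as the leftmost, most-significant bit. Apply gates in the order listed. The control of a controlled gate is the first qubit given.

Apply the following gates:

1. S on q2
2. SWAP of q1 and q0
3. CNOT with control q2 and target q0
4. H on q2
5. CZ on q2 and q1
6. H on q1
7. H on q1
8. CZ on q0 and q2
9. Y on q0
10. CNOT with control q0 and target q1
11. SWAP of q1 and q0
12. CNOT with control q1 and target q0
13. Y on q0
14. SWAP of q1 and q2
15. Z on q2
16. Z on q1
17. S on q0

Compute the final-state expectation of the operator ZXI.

The observable ZXI averages to 1.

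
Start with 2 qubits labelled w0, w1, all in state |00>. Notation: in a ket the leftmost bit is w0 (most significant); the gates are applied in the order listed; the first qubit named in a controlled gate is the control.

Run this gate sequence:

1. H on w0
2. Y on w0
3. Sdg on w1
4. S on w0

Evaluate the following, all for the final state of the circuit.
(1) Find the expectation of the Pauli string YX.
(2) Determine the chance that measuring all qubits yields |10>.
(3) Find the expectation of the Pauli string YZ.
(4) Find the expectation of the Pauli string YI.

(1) The observable YX averages to 0.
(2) A full measurement returns |10> with probability 1/2.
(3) The observable YZ averages to -1.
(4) The expectation value of YI is -1.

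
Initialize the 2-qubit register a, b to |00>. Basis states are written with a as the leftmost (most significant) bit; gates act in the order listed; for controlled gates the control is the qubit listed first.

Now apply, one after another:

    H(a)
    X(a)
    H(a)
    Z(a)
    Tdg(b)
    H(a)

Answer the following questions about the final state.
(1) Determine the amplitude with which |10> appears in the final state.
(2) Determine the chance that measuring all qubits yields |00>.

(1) |10> carries amplitude sqrt(2)/2 in the final state.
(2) The probability of measuring |00> is 1/2.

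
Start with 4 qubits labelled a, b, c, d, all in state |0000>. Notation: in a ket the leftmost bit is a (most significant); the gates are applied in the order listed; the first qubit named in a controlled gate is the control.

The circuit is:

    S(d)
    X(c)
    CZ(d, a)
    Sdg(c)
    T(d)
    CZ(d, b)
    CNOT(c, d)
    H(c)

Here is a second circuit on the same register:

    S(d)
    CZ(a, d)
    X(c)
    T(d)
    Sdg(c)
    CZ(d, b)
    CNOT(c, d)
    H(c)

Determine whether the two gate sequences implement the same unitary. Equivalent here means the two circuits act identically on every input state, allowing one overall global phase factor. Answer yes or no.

Yes, they are equivalent — the unitaries differ by at most a global phase.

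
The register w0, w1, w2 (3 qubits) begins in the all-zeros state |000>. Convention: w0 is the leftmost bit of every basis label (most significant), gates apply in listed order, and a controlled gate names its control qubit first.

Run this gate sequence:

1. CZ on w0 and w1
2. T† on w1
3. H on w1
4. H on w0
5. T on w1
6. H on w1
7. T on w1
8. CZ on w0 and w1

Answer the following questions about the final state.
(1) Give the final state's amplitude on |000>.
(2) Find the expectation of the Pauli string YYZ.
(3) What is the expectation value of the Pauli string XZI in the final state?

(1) |000> carries amplitude sqrt(2)*(1 + exp(I*pi/4))/4 in the final state.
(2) The expectation value of YYZ is 1/2.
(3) The observable XZI averages to 1.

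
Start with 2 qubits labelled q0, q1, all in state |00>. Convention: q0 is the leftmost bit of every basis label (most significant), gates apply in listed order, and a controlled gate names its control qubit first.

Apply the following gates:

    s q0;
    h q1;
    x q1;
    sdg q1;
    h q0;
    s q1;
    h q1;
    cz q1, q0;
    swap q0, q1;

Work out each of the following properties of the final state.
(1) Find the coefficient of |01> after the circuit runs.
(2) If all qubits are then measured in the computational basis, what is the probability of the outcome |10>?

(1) The amplitude on |01> is sqrt(2)/2.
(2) A full measurement returns |10> with probability 0.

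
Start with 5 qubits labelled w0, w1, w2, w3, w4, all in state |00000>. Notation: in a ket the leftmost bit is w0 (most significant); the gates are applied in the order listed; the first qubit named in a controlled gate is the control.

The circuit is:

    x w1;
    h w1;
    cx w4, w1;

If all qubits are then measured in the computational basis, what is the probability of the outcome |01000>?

The probability of measuring |01000> is 1/2.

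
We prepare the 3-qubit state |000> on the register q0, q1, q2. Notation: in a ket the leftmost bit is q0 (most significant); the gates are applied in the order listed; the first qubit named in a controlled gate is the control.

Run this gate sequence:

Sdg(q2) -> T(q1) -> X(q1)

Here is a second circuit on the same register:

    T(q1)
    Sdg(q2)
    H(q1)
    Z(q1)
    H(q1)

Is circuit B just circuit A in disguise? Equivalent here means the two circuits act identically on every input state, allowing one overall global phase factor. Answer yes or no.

Yes: on every input state the two circuits agree up to one overall phase factor.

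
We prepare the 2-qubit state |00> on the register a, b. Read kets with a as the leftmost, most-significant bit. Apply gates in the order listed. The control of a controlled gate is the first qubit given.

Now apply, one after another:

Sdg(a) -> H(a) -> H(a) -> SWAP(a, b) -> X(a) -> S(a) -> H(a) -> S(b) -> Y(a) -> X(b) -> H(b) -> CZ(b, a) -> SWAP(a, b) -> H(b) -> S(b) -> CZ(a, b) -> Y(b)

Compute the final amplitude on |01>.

|01> carries amplitude -sqrt(2)*I/2 in the final state.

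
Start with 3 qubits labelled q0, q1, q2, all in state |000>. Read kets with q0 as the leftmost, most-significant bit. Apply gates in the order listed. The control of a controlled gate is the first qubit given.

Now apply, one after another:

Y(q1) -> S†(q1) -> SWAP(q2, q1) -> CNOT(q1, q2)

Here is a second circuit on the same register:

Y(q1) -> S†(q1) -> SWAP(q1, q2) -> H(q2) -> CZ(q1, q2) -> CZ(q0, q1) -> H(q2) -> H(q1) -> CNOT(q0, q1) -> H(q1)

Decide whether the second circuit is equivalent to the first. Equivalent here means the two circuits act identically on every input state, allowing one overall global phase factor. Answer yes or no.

Yes — the two circuits implement the same unitary up to a global phase.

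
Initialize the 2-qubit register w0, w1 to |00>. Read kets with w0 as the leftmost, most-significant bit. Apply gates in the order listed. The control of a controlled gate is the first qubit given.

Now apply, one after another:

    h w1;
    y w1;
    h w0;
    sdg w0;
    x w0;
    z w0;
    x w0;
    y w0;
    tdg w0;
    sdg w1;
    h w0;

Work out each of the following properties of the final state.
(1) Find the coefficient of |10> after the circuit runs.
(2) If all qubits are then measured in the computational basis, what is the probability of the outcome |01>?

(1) The final state's coefficient on |10> equals sqrt(2)*(-exp(3*I*pi/4) + I)/4.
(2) The probability of measuring |01> is sqrt(2)/8 + 1/4.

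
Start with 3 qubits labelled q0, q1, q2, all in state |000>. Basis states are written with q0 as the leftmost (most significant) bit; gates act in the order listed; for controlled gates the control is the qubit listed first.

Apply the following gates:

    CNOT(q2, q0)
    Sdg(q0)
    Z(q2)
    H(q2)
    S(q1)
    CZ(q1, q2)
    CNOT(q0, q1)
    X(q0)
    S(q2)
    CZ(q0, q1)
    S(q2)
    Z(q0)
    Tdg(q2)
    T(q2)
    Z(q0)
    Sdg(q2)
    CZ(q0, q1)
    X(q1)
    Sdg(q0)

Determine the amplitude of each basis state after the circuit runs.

The resulting statevector has amplitude -sqrt(2)*I/2 on |110>, sqrt(2)/2 on |111>, and 0 on every other basis state.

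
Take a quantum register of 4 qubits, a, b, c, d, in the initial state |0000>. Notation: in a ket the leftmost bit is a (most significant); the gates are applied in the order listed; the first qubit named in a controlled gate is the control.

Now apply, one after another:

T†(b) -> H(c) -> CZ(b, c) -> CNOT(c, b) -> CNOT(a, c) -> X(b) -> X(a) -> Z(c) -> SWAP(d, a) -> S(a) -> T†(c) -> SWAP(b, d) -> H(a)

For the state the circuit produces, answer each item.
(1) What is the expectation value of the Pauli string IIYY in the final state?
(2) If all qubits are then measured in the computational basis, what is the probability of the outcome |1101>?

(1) The observable IIYY averages to -sqrt(2)/2.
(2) Outcome |1101> occurs with probability 1/4.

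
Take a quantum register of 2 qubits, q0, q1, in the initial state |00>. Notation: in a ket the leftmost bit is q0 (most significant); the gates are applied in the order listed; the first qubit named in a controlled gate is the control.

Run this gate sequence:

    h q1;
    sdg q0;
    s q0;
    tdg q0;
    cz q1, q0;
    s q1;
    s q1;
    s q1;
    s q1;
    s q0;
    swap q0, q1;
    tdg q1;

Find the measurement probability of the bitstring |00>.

The probability of measuring |00> is 1/2. Key observation: steps 6-9 multiply out to the identity, so the circuit reduces to the remaining gates.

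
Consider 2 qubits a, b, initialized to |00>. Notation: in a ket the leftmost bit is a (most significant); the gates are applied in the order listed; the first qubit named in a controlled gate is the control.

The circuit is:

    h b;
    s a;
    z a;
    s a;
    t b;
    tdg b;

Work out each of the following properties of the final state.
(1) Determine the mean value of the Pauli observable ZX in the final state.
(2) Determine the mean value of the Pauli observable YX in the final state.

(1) The observable ZX averages to 1.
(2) In the final state, YX has expectation 0.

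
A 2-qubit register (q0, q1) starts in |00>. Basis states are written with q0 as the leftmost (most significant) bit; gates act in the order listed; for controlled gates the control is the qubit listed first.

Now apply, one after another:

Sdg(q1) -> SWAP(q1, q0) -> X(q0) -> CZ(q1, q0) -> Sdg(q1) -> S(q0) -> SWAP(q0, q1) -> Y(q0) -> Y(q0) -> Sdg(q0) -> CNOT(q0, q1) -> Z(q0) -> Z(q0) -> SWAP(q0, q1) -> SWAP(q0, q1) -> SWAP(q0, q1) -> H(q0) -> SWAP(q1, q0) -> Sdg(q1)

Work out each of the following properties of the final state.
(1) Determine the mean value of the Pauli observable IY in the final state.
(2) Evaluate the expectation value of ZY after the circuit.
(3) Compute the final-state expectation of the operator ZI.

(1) The observable IY averages to 1.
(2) In the final state, ZY has expectation 1.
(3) The expectation value of ZI is 1.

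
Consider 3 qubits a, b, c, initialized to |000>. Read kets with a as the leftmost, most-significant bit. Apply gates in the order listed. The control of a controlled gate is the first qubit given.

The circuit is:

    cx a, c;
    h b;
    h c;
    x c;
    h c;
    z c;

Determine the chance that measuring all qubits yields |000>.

Outcome |000> occurs with probability 1/2. Key observation: the block from step 3 through step 6 cancels to the identity and can be dropped.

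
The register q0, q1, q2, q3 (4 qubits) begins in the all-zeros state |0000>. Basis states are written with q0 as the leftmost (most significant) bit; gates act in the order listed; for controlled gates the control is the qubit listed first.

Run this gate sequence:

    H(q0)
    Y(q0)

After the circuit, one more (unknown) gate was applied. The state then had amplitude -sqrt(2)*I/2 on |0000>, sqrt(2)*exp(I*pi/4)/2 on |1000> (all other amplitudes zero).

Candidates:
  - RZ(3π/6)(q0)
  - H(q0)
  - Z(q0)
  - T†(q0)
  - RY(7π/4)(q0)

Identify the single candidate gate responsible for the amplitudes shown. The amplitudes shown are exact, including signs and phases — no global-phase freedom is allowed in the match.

The applied gate was T†(q0).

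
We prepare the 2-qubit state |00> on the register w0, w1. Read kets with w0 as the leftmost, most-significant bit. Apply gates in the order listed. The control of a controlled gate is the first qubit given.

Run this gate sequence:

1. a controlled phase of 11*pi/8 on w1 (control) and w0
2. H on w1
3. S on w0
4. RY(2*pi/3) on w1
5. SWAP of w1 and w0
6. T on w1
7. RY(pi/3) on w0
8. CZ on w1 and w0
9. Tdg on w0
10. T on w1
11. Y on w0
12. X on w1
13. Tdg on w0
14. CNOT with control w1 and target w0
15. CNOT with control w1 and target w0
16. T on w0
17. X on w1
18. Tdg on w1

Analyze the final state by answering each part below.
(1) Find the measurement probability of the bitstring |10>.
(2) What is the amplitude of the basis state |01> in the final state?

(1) The probability of measuring |10> is 1/2.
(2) The amplitude on |01> is 0.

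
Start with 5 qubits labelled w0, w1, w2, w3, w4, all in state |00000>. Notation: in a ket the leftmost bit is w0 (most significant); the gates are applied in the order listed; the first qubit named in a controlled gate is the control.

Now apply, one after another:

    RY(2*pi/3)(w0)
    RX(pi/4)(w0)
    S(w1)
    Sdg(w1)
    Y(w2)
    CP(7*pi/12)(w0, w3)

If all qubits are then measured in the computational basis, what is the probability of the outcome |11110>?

Outcome |11110> occurs with probability 0. Key observation: the block from step 3 through step 4 cancels to the identity and can be dropped.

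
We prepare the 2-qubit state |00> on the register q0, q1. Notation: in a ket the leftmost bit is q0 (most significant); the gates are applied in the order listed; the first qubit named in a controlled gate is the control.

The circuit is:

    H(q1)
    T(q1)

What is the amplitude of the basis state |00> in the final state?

The final state's coefficient on |00> equals sqrt(2)/2.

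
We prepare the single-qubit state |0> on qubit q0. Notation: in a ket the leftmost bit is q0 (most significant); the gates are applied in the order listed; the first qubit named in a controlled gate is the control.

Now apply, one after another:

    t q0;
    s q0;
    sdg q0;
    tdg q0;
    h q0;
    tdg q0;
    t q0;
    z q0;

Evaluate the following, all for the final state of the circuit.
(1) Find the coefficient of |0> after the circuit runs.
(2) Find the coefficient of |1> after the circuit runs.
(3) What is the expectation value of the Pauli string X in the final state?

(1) The final state's coefficient on |0> equals sqrt(2)/2. Key observation: steps 1-4 multiply out to the identity, so the circuit reduces to the remaining gates.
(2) |1> carries amplitude -sqrt(2)/2 in the final state.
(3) The observable X averages to -1.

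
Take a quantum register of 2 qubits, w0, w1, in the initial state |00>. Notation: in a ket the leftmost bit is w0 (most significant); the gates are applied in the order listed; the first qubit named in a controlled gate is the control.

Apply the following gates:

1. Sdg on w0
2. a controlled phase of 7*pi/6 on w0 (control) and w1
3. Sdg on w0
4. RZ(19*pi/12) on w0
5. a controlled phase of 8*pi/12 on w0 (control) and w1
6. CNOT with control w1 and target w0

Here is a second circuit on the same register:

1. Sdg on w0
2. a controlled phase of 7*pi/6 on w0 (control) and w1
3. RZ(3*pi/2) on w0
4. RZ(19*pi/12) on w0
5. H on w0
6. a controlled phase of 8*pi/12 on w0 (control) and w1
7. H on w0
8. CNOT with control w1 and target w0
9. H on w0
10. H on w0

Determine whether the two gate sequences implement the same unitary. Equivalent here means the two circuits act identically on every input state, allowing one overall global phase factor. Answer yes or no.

No: there is an input state on which the two circuits produce genuinely different outputs (not merely differing by a phase).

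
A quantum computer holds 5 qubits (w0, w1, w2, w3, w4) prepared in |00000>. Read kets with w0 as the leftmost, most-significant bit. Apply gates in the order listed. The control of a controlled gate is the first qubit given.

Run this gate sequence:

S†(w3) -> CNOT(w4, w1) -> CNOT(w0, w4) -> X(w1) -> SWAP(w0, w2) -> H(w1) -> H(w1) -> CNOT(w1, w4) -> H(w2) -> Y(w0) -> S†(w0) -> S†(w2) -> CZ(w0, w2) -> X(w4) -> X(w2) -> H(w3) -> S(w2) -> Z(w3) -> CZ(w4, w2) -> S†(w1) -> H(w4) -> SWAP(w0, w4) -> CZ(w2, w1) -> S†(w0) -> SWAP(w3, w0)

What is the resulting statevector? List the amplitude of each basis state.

The resulting statevector has amplitude sqrt(2)/4 on |01001>, -sqrt(2)*I/4 on |01011>, -sqrt(2)/4 on |01101>, sqrt(2)*I/4 on |01111>, -sqrt(2)/4 on |11001>, sqrt(2)*I/4 on |11011>, sqrt(2)/4 on |11101>, -sqrt(2)*I/4 on |11111>, and 0 on every other basis state.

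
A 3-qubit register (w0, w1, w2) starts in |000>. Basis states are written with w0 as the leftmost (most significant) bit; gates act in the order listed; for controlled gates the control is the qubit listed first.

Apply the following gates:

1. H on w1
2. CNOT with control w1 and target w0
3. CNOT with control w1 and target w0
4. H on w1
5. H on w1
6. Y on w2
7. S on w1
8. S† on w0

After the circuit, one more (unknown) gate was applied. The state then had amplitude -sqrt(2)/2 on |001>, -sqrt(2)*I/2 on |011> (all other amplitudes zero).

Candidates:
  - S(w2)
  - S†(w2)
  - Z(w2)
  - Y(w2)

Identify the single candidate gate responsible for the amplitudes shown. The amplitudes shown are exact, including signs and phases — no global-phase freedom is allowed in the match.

The applied gate was S(w2). Key observation: the block from step 1 through step 4 cancels to the identity and can be dropped.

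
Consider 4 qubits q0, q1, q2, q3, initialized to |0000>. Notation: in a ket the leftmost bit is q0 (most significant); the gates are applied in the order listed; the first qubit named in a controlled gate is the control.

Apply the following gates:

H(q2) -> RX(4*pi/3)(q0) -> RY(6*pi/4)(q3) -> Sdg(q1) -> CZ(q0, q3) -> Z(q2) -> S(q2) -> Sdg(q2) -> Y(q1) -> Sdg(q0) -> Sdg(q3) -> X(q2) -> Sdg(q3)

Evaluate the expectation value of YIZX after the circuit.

The observable YIZX averages to 0.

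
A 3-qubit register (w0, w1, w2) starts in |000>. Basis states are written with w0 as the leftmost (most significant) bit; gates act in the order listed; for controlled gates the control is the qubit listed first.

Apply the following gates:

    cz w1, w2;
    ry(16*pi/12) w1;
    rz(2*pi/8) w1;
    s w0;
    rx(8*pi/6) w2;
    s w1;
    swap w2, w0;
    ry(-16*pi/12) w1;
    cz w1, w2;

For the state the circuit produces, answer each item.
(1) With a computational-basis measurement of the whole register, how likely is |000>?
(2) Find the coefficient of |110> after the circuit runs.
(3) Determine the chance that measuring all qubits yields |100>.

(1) A full measurement returns |000> with probability 5/32 - 3*sqrt(2)/64.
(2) The amplitude on |110> is 3*(exp(I*pi/4) + I)*exp(7*I*pi/8)/8.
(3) The probability of measuring |100> is 15/32 - 9*sqrt(2)/64.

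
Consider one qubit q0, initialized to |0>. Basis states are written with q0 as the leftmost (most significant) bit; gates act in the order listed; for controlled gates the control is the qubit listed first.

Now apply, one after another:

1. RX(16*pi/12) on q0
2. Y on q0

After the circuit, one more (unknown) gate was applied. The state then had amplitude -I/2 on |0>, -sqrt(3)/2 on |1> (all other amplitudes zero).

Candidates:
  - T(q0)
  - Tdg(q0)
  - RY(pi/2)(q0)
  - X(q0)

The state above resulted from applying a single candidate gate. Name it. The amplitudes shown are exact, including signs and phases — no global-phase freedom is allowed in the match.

The unique candidate consistent with the amplitudes is X(q0).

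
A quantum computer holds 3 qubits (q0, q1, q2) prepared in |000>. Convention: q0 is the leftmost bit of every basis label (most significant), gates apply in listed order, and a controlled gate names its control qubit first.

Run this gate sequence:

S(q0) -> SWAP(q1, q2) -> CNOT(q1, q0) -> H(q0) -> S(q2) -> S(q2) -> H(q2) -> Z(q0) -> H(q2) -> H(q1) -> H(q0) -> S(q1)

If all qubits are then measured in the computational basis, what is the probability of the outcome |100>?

The probability of measuring |100> is 1/2.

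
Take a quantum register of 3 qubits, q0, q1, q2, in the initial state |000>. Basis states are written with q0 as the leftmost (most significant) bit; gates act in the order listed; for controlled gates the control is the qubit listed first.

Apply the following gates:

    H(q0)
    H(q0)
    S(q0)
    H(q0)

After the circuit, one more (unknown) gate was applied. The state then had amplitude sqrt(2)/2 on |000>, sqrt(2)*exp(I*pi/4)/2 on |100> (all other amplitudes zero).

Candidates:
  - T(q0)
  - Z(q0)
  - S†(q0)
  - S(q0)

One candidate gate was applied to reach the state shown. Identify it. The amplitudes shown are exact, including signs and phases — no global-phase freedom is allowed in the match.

The applied gate was T(q0). Key observation: gates 1-2 undo each other exactly, leaving only the rest of the circuit to track.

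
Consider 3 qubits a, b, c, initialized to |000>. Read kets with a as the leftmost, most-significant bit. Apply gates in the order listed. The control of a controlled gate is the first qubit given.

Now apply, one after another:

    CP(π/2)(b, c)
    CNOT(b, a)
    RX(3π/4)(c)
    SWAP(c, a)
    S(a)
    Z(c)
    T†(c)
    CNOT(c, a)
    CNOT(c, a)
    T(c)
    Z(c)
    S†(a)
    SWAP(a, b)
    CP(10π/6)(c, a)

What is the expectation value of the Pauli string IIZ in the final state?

The observable IIZ averages to 1. Key observation: steps 5-12 multiply out to the identity, so the circuit reduces to the remaining gates.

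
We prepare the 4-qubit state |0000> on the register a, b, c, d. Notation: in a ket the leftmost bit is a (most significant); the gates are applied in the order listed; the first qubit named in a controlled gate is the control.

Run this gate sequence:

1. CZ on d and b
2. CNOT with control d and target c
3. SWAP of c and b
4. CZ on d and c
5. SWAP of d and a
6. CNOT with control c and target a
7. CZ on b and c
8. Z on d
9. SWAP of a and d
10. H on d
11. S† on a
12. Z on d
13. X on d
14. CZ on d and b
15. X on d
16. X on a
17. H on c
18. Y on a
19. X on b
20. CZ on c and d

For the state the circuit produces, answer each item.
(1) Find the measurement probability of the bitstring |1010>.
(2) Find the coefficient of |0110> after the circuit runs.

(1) Outcome |1010> occurs with probability 0.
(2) The amplitude on |0110> is -I/2.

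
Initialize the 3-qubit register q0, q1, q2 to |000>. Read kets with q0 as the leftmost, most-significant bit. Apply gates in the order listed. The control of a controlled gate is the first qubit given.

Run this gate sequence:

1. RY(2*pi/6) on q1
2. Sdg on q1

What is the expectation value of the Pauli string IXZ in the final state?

In the final state, IXZ has expectation 0.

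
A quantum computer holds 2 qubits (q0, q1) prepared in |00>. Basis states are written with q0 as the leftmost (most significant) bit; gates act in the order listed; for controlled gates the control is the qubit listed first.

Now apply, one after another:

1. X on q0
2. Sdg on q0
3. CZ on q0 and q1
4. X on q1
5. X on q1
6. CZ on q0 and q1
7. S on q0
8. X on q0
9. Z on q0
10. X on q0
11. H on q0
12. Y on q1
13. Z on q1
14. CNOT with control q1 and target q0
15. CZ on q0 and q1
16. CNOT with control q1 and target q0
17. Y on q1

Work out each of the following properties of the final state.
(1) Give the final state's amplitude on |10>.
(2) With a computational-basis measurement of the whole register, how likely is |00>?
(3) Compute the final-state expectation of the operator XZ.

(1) The final state's coefficient on |10> equals sqrt(2)/2. Key observation: the block from step 2 through step 7 cancels to the identity and can be dropped.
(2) The probability of measuring |00> is 1/2.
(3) In the final state, XZ has expectation 1.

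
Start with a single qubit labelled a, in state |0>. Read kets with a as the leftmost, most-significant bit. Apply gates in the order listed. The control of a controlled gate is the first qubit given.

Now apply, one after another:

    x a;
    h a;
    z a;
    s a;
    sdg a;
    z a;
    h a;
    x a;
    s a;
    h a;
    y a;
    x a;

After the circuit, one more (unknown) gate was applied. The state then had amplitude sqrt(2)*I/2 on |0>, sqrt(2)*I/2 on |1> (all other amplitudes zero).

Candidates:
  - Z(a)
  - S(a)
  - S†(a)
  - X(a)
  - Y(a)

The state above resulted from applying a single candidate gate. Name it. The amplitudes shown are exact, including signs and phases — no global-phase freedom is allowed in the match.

It was Z(a) that produced the state shown.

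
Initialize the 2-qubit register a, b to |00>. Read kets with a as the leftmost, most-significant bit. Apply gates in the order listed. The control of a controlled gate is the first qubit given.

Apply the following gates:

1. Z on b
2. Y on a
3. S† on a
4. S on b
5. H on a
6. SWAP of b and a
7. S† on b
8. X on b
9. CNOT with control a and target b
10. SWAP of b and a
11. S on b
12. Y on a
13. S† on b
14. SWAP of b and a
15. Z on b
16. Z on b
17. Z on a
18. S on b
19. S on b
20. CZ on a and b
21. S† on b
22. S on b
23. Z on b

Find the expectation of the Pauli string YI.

The expectation value of YI is 0.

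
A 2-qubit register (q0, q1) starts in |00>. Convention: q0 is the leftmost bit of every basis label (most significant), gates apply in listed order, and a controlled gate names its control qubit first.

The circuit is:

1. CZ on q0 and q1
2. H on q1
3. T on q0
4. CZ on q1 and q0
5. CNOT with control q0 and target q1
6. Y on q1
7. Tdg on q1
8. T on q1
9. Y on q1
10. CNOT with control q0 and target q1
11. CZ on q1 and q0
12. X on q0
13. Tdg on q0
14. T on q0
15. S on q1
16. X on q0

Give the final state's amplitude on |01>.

The final state's coefficient on |01> equals sqrt(2)*I/2.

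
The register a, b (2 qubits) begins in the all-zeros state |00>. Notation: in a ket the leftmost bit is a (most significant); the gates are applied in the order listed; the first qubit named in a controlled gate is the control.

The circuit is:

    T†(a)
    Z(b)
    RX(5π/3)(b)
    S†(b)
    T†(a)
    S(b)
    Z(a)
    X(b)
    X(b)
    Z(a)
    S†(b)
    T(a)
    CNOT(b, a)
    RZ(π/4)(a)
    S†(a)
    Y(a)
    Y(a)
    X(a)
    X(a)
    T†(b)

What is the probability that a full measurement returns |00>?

A full measurement returns |00> with probability 3/4.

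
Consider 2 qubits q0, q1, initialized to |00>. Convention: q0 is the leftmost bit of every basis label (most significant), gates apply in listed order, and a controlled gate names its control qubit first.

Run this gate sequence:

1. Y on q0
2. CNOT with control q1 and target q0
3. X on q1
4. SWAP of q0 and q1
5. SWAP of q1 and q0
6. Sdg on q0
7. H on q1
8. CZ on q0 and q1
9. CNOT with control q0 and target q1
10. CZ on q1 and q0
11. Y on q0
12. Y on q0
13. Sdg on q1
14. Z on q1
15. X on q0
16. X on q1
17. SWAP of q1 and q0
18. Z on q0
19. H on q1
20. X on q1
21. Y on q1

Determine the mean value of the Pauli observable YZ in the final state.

The observable YZ averages to 0.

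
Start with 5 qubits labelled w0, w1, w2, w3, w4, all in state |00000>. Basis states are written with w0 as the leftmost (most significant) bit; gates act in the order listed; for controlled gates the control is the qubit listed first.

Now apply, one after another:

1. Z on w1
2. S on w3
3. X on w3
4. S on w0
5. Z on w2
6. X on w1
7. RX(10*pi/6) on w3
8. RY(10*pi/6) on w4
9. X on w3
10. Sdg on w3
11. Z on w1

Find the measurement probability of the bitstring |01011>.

A full measurement returns |01011> with probability 1/16.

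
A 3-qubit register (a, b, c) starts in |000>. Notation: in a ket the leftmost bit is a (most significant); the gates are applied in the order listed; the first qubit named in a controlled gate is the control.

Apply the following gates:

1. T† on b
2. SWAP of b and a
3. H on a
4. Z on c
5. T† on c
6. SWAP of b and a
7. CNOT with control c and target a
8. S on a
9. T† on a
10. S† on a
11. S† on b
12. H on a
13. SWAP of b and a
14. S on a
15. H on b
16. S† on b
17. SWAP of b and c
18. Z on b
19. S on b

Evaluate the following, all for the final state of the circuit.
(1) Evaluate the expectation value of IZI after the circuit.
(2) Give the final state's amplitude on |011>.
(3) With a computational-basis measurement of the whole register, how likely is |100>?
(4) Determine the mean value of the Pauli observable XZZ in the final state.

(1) The expectation value of IZI is 1.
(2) |011> carries amplitude 0 in the final state.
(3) Outcome |100> occurs with probability 1/2.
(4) The observable XZZ averages to 1.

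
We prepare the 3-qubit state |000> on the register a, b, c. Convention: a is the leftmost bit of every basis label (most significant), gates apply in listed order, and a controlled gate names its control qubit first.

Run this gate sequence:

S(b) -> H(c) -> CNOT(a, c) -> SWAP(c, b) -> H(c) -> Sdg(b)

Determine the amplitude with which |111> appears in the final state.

The final state's coefficient on |111> equals 0.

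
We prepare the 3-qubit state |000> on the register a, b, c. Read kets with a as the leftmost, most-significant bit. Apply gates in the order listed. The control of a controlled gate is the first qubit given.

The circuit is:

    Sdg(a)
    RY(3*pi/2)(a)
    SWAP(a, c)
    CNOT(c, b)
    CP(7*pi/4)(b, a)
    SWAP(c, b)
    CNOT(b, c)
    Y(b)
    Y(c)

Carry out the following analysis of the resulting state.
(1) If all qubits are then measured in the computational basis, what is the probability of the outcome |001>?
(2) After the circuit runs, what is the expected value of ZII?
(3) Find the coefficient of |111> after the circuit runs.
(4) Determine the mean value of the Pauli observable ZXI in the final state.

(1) A full measurement returns |001> with probability 1/2.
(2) The expectation value of ZII is 1.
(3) |111> carries amplitude 0 in the final state.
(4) The expectation value of ZXI is 1.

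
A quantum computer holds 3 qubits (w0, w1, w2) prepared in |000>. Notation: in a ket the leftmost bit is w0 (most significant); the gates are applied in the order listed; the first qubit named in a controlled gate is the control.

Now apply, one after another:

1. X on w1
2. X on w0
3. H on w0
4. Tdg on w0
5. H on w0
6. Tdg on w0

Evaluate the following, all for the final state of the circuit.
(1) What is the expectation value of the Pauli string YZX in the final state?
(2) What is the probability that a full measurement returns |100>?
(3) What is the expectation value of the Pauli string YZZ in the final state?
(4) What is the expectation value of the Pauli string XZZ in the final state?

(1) The expectation value of YZX is 0.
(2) A full measurement returns |100> with probability 0.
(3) The expectation value of YZZ is 1/2.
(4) The expectation value of XZZ is 1/2.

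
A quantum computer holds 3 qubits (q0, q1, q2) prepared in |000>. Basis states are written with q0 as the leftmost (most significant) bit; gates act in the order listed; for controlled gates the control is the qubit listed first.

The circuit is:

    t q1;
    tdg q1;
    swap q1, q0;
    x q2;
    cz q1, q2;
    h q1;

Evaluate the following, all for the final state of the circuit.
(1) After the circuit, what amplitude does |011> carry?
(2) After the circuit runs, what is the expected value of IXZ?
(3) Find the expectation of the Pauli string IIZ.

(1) |011> carries amplitude sqrt(2)/2 in the final state.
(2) The observable IXZ averages to -1.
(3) The observable IIZ averages to -1.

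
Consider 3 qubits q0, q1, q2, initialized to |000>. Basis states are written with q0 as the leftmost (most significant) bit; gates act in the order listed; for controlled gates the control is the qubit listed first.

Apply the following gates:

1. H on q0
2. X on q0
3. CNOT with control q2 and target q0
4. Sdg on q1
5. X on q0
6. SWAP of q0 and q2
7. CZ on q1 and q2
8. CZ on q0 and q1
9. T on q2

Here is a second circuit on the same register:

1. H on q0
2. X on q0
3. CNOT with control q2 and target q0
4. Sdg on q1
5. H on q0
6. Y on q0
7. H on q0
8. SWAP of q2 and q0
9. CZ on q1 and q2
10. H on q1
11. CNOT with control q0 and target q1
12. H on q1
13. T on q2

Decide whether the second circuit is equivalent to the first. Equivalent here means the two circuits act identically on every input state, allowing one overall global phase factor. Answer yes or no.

No, they are not equivalent — no single phase factor reconciles the two unitaries.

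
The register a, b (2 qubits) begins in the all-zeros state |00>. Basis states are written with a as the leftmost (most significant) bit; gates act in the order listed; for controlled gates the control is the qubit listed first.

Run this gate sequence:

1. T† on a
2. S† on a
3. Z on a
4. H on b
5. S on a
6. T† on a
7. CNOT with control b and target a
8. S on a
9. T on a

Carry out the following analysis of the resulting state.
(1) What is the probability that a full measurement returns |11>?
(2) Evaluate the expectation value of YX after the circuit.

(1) Outcome |11> occurs with probability 1/2.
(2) The observable YX averages to sqrt(2)/2.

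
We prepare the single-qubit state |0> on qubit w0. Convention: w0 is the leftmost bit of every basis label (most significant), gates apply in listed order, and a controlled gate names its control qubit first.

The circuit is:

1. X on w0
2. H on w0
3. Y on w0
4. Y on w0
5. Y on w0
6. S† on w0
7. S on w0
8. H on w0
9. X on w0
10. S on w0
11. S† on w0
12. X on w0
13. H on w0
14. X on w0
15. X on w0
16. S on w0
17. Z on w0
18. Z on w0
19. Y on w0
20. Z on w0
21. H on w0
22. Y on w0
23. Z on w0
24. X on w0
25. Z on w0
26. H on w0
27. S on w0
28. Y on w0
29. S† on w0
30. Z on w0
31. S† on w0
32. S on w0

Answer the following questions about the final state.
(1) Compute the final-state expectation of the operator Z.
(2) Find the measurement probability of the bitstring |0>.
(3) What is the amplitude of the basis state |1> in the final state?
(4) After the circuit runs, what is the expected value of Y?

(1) The observable Z averages to 0.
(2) A full measurement returns |0> with probability 1/2.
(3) The final state's coefficient on |1> equals sqrt(2)*I/2.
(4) In the final state, Y has expectation 1.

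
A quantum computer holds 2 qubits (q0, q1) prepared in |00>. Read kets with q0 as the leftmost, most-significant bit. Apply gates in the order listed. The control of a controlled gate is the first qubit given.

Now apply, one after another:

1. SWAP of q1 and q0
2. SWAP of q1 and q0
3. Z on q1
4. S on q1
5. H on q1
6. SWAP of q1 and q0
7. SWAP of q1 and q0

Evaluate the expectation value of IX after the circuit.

The observable IX averages to 1.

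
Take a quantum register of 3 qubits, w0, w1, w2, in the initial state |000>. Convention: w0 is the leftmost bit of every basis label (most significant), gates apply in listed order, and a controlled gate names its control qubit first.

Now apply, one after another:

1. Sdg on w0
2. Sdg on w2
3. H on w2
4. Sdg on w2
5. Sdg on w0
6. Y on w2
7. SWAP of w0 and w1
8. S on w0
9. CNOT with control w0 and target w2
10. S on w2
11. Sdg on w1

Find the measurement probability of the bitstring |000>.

Outcome |000> occurs with probability 1/2.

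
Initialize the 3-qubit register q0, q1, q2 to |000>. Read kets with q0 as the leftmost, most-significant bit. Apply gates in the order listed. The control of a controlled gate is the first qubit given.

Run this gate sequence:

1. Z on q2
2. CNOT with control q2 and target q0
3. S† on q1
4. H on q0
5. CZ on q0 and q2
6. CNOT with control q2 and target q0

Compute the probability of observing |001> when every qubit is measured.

A full measurement returns |001> with probability 0.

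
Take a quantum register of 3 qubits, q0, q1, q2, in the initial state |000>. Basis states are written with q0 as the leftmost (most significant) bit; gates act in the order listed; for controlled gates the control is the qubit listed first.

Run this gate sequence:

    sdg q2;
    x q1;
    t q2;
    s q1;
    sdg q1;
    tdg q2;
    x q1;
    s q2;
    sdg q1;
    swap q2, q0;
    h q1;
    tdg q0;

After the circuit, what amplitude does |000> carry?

The amplitude on |000> is sqrt(2)/2. Key observation: steps 1-8 multiply out to the identity, so the circuit reduces to the remaining gates.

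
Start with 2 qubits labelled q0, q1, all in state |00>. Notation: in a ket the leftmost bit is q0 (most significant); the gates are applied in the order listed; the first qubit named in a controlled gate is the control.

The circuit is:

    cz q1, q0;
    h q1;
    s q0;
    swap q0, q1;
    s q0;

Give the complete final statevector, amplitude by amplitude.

The resulting statevector has amplitude sqrt(2)/2 on |00>, 0 on |01>, sqrt(2)*I/2 on |10>, 0 on |11>.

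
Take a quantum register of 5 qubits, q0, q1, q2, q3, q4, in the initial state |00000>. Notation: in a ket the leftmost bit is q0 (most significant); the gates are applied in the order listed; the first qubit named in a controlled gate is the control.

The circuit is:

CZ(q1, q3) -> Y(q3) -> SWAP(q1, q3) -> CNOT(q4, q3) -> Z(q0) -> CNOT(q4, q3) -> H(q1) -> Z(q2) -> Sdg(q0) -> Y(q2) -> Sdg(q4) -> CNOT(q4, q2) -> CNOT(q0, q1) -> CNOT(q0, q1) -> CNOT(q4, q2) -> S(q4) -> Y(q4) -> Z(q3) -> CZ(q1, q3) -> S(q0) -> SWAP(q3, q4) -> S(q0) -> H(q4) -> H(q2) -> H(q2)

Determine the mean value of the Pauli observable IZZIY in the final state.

The expectation value of IZZIY is 0. Key observation: the block from step 11 through step 16 cancels to the identity and can be dropped.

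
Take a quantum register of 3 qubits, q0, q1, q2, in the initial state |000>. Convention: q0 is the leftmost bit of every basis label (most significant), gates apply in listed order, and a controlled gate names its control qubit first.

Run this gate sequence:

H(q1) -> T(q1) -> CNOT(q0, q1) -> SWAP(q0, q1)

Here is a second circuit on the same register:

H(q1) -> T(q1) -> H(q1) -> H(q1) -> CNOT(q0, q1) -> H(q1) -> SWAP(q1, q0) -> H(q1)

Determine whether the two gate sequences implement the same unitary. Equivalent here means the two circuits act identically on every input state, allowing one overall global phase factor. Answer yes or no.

No: there is an input state on which the two circuits produce genuinely different outputs (not merely differing by a phase).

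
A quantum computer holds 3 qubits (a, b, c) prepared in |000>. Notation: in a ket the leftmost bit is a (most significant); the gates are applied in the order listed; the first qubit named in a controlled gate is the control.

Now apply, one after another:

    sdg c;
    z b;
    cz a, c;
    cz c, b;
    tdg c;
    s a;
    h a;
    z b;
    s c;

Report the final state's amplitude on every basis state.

After the circuit, the state carries amplitude sqrt(2)/2 on |000>, sqrt(2)/2 on |100>, and 0 on every other basis state.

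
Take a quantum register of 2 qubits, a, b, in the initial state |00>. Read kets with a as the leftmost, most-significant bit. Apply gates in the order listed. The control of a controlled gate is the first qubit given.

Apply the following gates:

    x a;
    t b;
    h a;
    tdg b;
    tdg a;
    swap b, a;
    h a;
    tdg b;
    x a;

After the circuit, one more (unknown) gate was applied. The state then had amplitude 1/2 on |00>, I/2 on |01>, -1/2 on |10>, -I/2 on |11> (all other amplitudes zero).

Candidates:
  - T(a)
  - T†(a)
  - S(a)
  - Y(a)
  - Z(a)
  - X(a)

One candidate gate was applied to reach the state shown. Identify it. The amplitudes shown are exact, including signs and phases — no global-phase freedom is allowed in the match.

The unique candidate consistent with the amplitudes is Z(a).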